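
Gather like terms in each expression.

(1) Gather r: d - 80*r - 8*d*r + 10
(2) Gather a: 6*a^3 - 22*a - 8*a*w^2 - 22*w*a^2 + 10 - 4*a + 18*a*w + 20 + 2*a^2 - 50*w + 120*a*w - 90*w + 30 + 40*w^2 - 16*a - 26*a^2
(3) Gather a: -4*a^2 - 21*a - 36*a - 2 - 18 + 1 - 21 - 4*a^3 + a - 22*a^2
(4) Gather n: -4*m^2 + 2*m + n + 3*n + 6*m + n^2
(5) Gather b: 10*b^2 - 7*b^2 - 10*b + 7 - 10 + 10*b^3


(1) = d + r*(-8*d - 80) + 10
(2) = 6*a^3 + a^2*(-22*w - 24) + a*(-8*w^2 + 138*w - 42) + 40*w^2 - 140*w + 60
(3) = -4*a^3 - 26*a^2 - 56*a - 40
(4) = -4*m^2 + 8*m + n^2 + 4*n
(5) = 10*b^3 + 3*b^2 - 10*b - 3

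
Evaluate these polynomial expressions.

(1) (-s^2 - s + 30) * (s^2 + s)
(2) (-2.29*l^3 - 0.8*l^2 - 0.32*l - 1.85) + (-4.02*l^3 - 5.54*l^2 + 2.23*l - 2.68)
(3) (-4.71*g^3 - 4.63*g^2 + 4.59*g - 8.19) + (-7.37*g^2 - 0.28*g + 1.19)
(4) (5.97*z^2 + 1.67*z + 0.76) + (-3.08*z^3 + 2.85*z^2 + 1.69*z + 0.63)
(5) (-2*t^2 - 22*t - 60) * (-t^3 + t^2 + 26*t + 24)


(1) = -s^4 - 2*s^3 + 29*s^2 + 30*s
(2) = -6.31*l^3 - 6.34*l^2 + 1.91*l - 4.53
(3) = -4.71*g^3 - 12.0*g^2 + 4.31*g - 7.0
(4) = -3.08*z^3 + 8.82*z^2 + 3.36*z + 1.39
(5) = 2*t^5 + 20*t^4 - 14*t^3 - 680*t^2 - 2088*t - 1440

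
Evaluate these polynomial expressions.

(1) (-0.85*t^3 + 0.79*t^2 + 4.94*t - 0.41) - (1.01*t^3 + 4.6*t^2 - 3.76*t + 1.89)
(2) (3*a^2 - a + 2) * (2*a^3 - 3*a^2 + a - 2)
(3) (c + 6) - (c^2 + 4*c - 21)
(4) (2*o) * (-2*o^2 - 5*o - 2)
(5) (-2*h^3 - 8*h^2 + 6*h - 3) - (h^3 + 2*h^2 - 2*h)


(1) = -1.86*t^3 - 3.81*t^2 + 8.7*t - 2.3
(2) = 6*a^5 - 11*a^4 + 10*a^3 - 13*a^2 + 4*a - 4
(3) = -c^2 - 3*c + 27
(4) = -4*o^3 - 10*o^2 - 4*o
(5) = -3*h^3 - 10*h^2 + 8*h - 3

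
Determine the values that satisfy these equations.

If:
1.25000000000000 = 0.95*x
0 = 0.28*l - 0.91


Then:
l = 3.25
x = 1.32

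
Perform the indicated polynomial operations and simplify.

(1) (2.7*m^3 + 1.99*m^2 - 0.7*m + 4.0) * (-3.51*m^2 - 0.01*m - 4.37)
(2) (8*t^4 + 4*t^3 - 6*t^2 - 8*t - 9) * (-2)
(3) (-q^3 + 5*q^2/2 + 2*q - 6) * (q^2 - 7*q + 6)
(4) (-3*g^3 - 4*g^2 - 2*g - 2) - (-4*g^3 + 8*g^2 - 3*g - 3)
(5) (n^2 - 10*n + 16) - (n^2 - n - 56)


(1) = -9.477*m^5 - 7.0119*m^4 - 9.3619*m^3 - 22.7293*m^2 + 3.019*m - 17.48
(2) = -16*t^4 - 8*t^3 + 12*t^2 + 16*t + 18
(3) = -q^5 + 19*q^4/2 - 43*q^3/2 - 5*q^2 + 54*q - 36
(4) = g^3 - 12*g^2 + g + 1
(5) = 72 - 9*n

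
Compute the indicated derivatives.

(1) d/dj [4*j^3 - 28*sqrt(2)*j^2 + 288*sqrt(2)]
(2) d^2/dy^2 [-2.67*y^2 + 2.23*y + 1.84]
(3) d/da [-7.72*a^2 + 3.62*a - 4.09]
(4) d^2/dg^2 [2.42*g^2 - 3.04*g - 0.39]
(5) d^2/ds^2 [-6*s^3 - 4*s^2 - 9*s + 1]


(1) = 4*j*(3*j - 14*sqrt(2))
(2) = -5.34000000000000
(3) = 3.62 - 15.44*a
(4) = 4.84000000000000
(5) = -36*s - 8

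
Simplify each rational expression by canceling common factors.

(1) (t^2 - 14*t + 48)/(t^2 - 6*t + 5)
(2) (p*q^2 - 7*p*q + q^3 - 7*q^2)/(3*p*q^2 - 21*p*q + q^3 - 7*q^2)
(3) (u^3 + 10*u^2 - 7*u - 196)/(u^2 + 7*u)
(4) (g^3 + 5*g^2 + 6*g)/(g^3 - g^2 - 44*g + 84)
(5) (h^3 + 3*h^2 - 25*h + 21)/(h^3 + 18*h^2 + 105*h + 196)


(1) = (t^2 - 14*t + 48)/(t^2 - 6*t + 5)
(2) = (p + q)/(3*p + q)
(3) = (u^2 + 3*u - 28)/u
(4) = (g^3 + 5*g^2 + 6*g)/(g^3 - g^2 - 44*g + 84)
(5) = (h^2 - 4*h + 3)/(h^2 + 11*h + 28)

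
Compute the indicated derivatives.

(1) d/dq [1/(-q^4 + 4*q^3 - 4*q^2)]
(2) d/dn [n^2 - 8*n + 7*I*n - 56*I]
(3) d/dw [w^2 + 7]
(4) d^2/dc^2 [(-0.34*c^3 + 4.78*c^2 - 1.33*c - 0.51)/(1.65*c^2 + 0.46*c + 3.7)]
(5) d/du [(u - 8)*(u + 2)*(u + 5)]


(1) = 4*(q - 1)/(q^3*(q^3 - 6*q^2 + 12*q - 8))
(2) = 2*n - 8 + 7*I
(3) = 2*w
(4) = (-10.490378*c^3 - 186.89433*c^2 + 18.46776*c + 141.414988)/(4.492125*c^6 + 3.75705*c^5 + 31.26717*c^4 + 16.947136*c^3 + 70.11426*c^2 + 18.8922*c + 50.653)
(5) = 3*u^2 - 2*u - 46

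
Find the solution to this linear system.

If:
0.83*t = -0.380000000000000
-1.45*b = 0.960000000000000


Then:
b = -0.66
t = -0.46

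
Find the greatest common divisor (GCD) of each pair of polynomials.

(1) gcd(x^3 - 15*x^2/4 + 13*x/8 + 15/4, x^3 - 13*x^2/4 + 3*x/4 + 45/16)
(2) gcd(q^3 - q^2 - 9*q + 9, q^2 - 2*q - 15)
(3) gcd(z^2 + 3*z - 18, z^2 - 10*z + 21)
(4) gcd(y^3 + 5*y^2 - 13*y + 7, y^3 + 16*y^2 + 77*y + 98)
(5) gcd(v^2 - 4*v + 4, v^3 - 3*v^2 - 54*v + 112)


(1) = x^2 - 7*x/4 - 15/8
(2) = q + 3
(3) = gcd((z - 3)*(z + 6), (z - 7)*(z - 3)) = z - 3
(4) = gcd((y - 1)^2*(y + 7), (y + 2)*(y + 7)^2) = y + 7
(5) = gcd((v - 2)^2, (v - 8)*(v - 2)*(v + 7)) = v - 2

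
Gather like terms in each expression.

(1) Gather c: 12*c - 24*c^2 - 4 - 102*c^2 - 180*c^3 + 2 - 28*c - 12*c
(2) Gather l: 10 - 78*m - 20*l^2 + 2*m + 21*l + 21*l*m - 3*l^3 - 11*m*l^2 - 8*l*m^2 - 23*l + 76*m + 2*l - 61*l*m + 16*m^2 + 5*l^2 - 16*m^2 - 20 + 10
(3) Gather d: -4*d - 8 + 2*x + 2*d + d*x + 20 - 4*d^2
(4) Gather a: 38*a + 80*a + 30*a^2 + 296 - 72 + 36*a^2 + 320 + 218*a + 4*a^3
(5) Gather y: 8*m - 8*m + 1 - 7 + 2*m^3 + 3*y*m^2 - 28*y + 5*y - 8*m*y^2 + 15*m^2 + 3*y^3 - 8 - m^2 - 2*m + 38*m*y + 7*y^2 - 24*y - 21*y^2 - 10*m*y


(1) = -180*c^3 - 126*c^2 - 28*c - 2
(2) = -3*l^3 + l^2*(-11*m - 15) + l*(-8*m^2 - 40*m)
(3) = -4*d^2 + d*(x - 2) + 2*x + 12
(4) = 4*a^3 + 66*a^2 + 336*a + 544
(5) = 2*m^3 + 14*m^2 - 2*m + 3*y^3 + y^2*(-8*m - 14) + y*(3*m^2 + 28*m - 47) - 14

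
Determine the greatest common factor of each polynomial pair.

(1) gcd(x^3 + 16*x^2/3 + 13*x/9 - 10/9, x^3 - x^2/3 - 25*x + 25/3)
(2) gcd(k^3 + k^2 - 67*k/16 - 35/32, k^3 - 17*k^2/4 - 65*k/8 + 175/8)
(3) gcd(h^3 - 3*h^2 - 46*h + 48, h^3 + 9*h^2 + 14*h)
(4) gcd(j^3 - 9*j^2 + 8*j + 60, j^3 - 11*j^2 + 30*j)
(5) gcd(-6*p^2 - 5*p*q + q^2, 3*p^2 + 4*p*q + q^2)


(1) = gcd((x - 1/3)*(x + 2/3)*(x + 5), (x - 5)*(x - 1/3)*(x + 5)) = x^2 + 14*x/3 - 5/3
(2) = gcd((k - 7/4)*(k + 1/4)*(k + 5/2), (k - 5)*(k - 7/4)*(k + 5/2)) = k^2 + 3*k/4 - 35/8
(3) = gcd((h - 8)*(h - 1)*(h + 6), h*(h + 2)*(h + 7)) = 1
(4) = j^2 - 11*j + 30
(5) = gcd((-6*p + q)*(p + q), (p + q)*(3*p + q)) = p + q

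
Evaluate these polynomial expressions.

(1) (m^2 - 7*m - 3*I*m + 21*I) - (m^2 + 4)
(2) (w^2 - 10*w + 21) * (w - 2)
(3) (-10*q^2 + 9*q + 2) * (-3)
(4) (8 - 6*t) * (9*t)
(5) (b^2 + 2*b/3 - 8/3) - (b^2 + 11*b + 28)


(1) = -7*m - 3*I*m - 4 + 21*I
(2) = w^3 - 12*w^2 + 41*w - 42
(3) = 30*q^2 - 27*q - 6
(4) = -54*t^2 + 72*t
(5) = -31*b/3 - 92/3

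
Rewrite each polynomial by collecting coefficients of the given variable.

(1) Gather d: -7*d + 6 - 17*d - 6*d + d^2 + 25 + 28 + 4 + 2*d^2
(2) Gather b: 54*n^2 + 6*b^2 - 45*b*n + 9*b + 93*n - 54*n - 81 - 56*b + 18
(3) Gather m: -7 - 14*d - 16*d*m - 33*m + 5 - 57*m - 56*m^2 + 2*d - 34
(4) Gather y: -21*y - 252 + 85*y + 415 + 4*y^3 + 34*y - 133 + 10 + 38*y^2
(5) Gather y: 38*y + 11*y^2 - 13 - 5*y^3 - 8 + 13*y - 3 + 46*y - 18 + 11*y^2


(1) = 3*d^2 - 30*d + 63
(2) = 6*b^2 + b*(-45*n - 47) + 54*n^2 + 39*n - 63
(3) = -12*d - 56*m^2 + m*(-16*d - 90) - 36
(4) = 4*y^3 + 38*y^2 + 98*y + 40
(5) = -5*y^3 + 22*y^2 + 97*y - 42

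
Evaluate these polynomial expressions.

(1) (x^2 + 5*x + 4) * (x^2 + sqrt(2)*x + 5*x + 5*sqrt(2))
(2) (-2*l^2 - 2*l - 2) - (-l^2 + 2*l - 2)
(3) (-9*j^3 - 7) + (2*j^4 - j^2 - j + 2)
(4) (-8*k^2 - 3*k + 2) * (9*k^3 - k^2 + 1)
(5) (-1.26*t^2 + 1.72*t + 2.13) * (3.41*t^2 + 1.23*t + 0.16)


(1) = x^4 + sqrt(2)*x^3 + 10*x^3 + 10*sqrt(2)*x^2 + 29*x^2 + 20*x + 29*sqrt(2)*x + 20*sqrt(2)
(2) = -l^2 - 4*l
(3) = 2*j^4 - 9*j^3 - j^2 - j - 5
(4) = -72*k^5 - 19*k^4 + 21*k^3 - 10*k^2 - 3*k + 2
(5) = -4.2966*t^4 + 4.3154*t^3 + 9.1773*t^2 + 2.8951*t + 0.3408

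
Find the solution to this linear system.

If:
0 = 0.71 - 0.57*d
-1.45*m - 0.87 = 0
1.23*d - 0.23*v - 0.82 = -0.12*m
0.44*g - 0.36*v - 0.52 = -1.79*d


Then:
d = 1.25
g = -1.61
m = -0.60
v = 2.78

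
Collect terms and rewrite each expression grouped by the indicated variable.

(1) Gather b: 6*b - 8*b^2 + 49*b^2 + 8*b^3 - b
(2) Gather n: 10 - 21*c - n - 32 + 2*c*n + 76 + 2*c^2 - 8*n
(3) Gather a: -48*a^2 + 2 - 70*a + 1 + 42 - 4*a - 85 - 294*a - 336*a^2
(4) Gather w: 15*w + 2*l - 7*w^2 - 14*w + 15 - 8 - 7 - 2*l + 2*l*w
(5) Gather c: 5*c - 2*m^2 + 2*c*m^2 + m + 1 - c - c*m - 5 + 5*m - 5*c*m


(1) = 8*b^3 + 41*b^2 + 5*b
(2) = 2*c^2 - 21*c + n*(2*c - 9) + 54
(3) = -384*a^2 - 368*a - 40
(4) = -7*w^2 + w*(2*l + 1)
(5) = c*(2*m^2 - 6*m + 4) - 2*m^2 + 6*m - 4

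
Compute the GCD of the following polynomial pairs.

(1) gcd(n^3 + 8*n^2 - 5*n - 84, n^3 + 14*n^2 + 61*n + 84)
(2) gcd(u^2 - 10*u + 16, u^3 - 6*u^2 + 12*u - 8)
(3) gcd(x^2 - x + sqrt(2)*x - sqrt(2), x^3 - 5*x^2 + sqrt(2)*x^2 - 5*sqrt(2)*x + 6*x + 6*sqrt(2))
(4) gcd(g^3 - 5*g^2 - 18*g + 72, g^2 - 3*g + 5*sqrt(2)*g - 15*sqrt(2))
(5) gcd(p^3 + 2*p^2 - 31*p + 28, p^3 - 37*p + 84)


(1) = gcd((n - 3)*(n + 4)*(n + 7), (n + 3)*(n + 4)*(n + 7)) = n^2 + 11*n + 28
(2) = u - 2
(3) = x + sqrt(2)
(4) = g - 3
(5) = p^2 + 3*p - 28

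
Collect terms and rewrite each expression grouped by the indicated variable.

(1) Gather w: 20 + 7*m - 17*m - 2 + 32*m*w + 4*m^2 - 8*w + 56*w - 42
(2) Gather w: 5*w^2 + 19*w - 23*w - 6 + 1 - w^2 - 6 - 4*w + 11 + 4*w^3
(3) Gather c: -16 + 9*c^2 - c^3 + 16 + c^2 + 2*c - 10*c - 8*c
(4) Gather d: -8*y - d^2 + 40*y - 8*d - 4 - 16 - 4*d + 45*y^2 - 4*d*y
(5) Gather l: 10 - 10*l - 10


(1) = 4*m^2 - 10*m + w*(32*m + 48) - 24
(2) = 4*w^3 + 4*w^2 - 8*w
(3) = -c^3 + 10*c^2 - 16*c
(4) = -d^2 + d*(-4*y - 12) + 45*y^2 + 32*y - 20
(5) = -10*l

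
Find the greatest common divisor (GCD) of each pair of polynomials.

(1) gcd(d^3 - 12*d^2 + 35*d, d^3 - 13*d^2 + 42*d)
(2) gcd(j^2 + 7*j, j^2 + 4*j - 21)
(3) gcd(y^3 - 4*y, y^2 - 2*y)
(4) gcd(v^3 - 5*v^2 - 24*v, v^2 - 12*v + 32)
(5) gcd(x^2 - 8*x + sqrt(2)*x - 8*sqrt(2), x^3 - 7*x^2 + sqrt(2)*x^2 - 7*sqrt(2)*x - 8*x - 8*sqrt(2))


(1) = d^2 - 7*d
(2) = gcd(j*(j + 7), (j - 3)*(j + 7)) = j + 7
(3) = y^2 - 2*y
(4) = v - 8
(5) = gcd((x - 8)*(x + sqrt(2)), (x - 8)*(x + 1)*(x + sqrt(2))) = x^2 + x*(-8 + sqrt(2)) - 8*sqrt(2)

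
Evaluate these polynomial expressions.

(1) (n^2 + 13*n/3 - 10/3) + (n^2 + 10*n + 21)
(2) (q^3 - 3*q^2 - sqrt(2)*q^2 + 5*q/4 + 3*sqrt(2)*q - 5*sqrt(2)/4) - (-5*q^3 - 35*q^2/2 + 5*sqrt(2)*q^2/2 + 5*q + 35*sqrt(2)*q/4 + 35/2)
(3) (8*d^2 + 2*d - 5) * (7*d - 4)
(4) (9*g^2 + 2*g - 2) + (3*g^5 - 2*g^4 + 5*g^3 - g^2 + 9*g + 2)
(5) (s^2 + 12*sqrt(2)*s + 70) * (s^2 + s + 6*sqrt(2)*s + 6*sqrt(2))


(1) = 2*n^2 + 43*n/3 + 53/3
(2) = 6*q^3 - 7*sqrt(2)*q^2/2 + 29*q^2/2 - 23*sqrt(2)*q/4 - 15*q/4 - 35/2 - 5*sqrt(2)/4
(3) = 56*d^3 - 18*d^2 - 43*d + 20
(4) = 3*g^5 - 2*g^4 + 5*g^3 + 8*g^2 + 11*g
(5) = s^4 + s^3 + 18*sqrt(2)*s^3 + 18*sqrt(2)*s^2 + 214*s^2 + 214*s + 420*sqrt(2)*s + 420*sqrt(2)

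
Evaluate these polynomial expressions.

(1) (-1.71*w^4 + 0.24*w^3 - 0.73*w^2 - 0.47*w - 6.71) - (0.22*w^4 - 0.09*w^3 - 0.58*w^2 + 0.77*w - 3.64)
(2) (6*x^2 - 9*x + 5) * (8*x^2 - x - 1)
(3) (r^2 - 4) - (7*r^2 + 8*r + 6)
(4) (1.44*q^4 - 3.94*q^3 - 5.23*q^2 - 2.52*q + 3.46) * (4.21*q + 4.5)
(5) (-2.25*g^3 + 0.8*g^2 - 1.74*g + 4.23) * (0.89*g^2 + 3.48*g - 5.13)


(1) = -1.93*w^4 + 0.33*w^3 - 0.15*w^2 - 1.24*w - 3.07
(2) = 48*x^4 - 78*x^3 + 43*x^2 + 4*x - 5
(3) = -6*r^2 - 8*r - 10
(4) = 6.0624*q^5 - 10.1074*q^4 - 39.7483*q^3 - 34.1442*q^2 + 3.2266*q + 15.57
(5) = -2.0025*g^5 - 7.118*g^4 + 12.7779*g^3 - 6.3945*g^2 + 23.6466*g - 21.6999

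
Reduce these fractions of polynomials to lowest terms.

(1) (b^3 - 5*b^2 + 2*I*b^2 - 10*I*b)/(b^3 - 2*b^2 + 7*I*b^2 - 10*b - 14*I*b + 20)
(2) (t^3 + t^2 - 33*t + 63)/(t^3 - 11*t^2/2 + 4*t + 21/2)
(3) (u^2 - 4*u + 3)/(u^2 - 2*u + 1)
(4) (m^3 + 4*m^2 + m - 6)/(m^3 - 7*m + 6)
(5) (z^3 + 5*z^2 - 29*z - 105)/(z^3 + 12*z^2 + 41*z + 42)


(1) = (b^2 - 5*b)/(b^2 + b*(-2 + 5*I) - 10*I)
(2) = (2*t^2 + 8*t - 42)/(2*t^2 - 5*t - 7)
(3) = (u - 3)/(u - 1)
(4) = (m + 2)/(m - 2)
(5) = (z - 5)/(z + 2)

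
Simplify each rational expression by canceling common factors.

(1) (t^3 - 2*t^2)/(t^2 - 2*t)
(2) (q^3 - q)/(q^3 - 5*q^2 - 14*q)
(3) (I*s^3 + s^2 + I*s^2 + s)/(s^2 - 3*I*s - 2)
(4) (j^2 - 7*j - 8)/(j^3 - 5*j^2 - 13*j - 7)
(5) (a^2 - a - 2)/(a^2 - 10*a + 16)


(1) = t
(2) = (q^2 - 1)/(q^2 - 5*q - 14)
(3) = (I*s^2 + I*s)/(s - 2*I)
(4) = (j - 8)/(j^2 - 6*j - 7)
(5) = (a + 1)/(a - 8)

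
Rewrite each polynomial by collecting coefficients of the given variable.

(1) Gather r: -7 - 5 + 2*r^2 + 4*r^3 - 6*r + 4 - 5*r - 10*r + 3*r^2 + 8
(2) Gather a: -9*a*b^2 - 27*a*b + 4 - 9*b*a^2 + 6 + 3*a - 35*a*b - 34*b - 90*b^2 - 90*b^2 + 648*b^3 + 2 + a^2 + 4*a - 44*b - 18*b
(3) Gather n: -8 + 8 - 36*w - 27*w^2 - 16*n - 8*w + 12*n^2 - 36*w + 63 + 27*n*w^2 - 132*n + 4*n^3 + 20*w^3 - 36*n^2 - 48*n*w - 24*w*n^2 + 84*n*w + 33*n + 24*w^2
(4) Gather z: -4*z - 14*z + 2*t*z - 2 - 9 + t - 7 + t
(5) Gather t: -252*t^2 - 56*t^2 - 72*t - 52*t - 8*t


(1) = 4*r^3 + 5*r^2 - 21*r
(2) = a^2*(1 - 9*b) + a*(-9*b^2 - 62*b + 7) + 648*b^3 - 180*b^2 - 96*b + 12
(3) = 4*n^3 + n^2*(-24*w - 24) + n*(27*w^2 + 36*w - 115) + 20*w^3 - 3*w^2 - 80*w + 63
(4) = 2*t + z*(2*t - 18) - 18
(5) = -308*t^2 - 132*t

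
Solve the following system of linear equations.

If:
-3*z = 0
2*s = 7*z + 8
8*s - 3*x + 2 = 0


Then:
s = 4
x = 34/3
z = 0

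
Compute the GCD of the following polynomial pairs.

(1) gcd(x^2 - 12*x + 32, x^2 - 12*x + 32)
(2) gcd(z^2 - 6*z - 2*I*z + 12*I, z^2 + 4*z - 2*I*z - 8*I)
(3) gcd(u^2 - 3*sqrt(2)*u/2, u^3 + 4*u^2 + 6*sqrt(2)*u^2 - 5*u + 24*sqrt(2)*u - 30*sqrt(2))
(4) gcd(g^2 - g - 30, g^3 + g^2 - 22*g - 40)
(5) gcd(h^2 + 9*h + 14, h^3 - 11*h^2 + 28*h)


(1) = x^2 - 12*x + 32
(2) = z - 2*I
(3) = 1
(4) = 1
(5) = gcd((h + 2)*(h + 7), h*(h - 7)*(h - 4)) = 1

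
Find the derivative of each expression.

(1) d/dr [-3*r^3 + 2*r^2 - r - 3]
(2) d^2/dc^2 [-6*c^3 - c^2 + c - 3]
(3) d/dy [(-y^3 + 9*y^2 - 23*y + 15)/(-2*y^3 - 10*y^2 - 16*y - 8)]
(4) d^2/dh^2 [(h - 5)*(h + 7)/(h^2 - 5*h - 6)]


(1) = -9*r^2 + 4*r - 1
(2) = -36*c - 2
(3) = (7*y^3 - 29*y^2 - 7*y + 53)/(y^5 + 8*y^4 + 25*y^3 + 38*y^2 + 28*y + 8)
(4) = 2*(7*h^3 - 87*h^2 + 561*h - 1109)/(h^6 - 15*h^5 + 57*h^4 + 55*h^3 - 342*h^2 - 540*h - 216)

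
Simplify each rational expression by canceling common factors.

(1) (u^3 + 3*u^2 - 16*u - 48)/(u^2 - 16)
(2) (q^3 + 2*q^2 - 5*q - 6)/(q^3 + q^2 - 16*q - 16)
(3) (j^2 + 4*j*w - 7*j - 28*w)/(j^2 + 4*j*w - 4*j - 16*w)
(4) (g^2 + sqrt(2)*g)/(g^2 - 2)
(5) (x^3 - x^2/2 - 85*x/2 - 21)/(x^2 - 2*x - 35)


(1) = u + 3
(2) = (q^2 + q - 6)/(q^2 - 16)
(3) = (j - 7)/(j - 4)
(4) = g/(g - sqrt(2))
(5) = (2*x^2 + 13*x + 6)/(2*x + 10)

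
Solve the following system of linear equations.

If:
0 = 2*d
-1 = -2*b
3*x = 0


Then:
b = 1/2
d = 0
x = 0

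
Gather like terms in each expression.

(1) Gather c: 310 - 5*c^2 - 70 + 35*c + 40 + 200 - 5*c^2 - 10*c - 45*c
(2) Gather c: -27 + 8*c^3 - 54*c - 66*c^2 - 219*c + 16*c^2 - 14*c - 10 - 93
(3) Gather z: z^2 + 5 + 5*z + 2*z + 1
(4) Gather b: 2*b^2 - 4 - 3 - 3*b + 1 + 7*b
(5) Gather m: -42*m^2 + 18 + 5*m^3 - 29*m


(1) = -10*c^2 - 20*c + 480
(2) = 8*c^3 - 50*c^2 - 287*c - 130
(3) = z^2 + 7*z + 6
(4) = 2*b^2 + 4*b - 6
(5) = 5*m^3 - 42*m^2 - 29*m + 18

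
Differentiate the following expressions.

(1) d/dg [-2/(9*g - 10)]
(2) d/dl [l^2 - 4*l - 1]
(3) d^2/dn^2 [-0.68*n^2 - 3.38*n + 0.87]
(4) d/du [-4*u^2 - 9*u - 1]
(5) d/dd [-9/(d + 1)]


(1) = 18/(9*g - 10)^2
(2) = 2*l - 4
(3) = -1.36000000000000
(4) = -8*u - 9
(5) = 9/(d + 1)^2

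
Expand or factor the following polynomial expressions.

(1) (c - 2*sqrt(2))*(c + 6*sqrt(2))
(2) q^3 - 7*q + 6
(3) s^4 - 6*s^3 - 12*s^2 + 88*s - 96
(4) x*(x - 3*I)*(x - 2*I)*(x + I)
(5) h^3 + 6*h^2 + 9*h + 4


(1) = c^2 + 4*sqrt(2)*c - 24
(2) = (q - 2)*(q - 1)*(q + 3)
(3) = (s - 6)*(s - 2)^2*(s + 4)
(4) = x^4 - 4*I*x^3 - x^2 - 6*I*x
(5) = (h + 1)^2*(h + 4)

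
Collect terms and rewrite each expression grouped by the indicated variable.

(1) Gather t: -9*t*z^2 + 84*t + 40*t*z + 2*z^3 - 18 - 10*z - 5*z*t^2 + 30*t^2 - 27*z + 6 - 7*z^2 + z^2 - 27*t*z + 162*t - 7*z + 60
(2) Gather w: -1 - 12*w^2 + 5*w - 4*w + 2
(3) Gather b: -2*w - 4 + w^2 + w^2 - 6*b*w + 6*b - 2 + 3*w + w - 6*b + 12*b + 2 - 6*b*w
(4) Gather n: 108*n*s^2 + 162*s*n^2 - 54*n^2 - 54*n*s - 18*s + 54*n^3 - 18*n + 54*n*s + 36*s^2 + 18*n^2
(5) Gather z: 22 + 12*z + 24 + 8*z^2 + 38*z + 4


(1) = t^2*(30 - 5*z) + t*(-9*z^2 + 13*z + 246) + 2*z^3 - 6*z^2 - 44*z + 48
(2) = -12*w^2 + w + 1
(3) = b*(12 - 12*w) + 2*w^2 + 2*w - 4
(4) = 54*n^3 + n^2*(162*s - 36) + n*(108*s^2 - 18) + 36*s^2 - 18*s
(5) = 8*z^2 + 50*z + 50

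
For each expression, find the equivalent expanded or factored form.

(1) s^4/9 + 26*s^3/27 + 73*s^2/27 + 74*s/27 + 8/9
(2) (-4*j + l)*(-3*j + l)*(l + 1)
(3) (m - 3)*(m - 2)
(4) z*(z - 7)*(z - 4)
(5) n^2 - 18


(1) = (s/3 + 1/3)*(s/3 + 1)*(s + 2/3)*(s + 4)
(2) = 12*j^2*l + 12*j^2 - 7*j*l^2 - 7*j*l + l^3 + l^2
(3) = m^2 - 5*m + 6
(4) = z^3 - 11*z^2 + 28*z
(5) = (n - 3*sqrt(2))*(n + 3*sqrt(2))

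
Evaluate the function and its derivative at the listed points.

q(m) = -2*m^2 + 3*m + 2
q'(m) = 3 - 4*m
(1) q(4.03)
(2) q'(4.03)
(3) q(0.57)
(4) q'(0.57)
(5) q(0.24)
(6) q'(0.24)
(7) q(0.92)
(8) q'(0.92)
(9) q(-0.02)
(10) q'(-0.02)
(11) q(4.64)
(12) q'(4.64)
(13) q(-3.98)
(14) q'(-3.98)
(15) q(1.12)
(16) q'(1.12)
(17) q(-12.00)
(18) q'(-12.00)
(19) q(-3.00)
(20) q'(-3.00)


(1) = -18.39
(2) = -13.12
(3) = 3.06
(4) = 0.72
(5) = 2.60
(6) = 2.04
(7) = 3.07
(8) = -0.68
(9) = 1.94
(10) = 3.08
(11) = -27.14
(12) = -15.56
(13) = -41.62
(14) = 18.92
(15) = 2.85
(16) = -1.48
(17) = -322.00
(18) = 51.00
(19) = -25.00
(20) = 15.00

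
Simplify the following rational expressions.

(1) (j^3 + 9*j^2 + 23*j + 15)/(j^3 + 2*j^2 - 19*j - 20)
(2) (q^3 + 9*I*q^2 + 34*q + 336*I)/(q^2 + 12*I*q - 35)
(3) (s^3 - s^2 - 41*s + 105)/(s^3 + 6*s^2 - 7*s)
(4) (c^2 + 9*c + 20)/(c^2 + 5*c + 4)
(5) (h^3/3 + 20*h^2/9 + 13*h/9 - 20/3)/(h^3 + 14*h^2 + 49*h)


(1) = (j + 3)/(j - 4)
(2) = (q^2 + 2*I*q + 48)/(q + 5*I)
(3) = (s^2 - 8*s + 15)/(s^2 - s)
(4) = (c + 5)/(c + 1)
(5) = (3*h^3 + 20*h^2 + 13*h - 60)/(9*h^3 + 126*h^2 + 441*h)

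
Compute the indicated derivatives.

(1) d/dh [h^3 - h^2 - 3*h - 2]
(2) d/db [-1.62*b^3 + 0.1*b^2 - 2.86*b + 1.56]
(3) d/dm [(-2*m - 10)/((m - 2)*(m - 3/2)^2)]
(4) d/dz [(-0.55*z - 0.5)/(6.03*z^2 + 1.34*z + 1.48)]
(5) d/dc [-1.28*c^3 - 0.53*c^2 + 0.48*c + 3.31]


(1) = 3*h^2 - 2*h - 3
(2) = -4.86*b^2 + 0.2*b - 2.86
(3) = 8*(4*m^2 + 26*m - 61)/(8*m^5 - 68*m^4 + 230*m^3 - 387*m^2 + 324*m - 108)
(4) = (3.3165*z^2 + 6.03*z - 0.144)/(36.3609*z^4 + 16.1604*z^3 + 19.6444*z^2 + 3.9664*z + 2.1904)
(5) = -3.84*c^2 - 1.06*c + 0.48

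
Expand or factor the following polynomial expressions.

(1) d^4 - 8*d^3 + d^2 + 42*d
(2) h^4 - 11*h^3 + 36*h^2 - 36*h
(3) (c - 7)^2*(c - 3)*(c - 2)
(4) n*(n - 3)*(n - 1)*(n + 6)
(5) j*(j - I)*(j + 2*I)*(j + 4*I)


(1) = d*(d - 7)*(d - 3)*(d + 2)
(2) = h*(h - 6)*(h - 3)*(h - 2)
(3) = c^4 - 19*c^3 + 125*c^2 - 329*c + 294
(4) = n^4 + 2*n^3 - 21*n^2 + 18*n
(5) = j^4 + 5*I*j^3 - 2*j^2 + 8*I*j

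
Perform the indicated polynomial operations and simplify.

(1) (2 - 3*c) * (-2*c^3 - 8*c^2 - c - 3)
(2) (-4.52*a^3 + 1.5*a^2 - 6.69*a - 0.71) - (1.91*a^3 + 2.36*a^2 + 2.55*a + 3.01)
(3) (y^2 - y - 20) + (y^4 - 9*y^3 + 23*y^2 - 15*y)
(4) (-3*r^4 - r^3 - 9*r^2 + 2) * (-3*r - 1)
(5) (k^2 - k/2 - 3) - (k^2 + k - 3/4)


(1) = 6*c^4 + 20*c^3 - 13*c^2 + 7*c - 6
(2) = -6.43*a^3 - 0.86*a^2 - 9.24*a - 3.72
(3) = y^4 - 9*y^3 + 24*y^2 - 16*y - 20
(4) = 9*r^5 + 6*r^4 + 28*r^3 + 9*r^2 - 6*r - 2
(5) = -3*k/2 - 9/4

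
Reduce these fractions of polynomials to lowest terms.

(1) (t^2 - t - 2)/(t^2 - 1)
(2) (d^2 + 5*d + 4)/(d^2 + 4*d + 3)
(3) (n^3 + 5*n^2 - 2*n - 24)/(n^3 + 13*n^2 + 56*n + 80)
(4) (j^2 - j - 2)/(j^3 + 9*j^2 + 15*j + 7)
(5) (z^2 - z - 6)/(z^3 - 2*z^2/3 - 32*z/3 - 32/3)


(1) = (t - 2)/(t - 1)
(2) = (d + 4)/(d + 3)
(3) = (n^2 + n - 6)/(n^2 + 9*n + 20)
(4) = (j - 2)/(j^2 + 8*j + 7)
(5) = (3*z - 9)/(3*z^2 - 8*z - 16)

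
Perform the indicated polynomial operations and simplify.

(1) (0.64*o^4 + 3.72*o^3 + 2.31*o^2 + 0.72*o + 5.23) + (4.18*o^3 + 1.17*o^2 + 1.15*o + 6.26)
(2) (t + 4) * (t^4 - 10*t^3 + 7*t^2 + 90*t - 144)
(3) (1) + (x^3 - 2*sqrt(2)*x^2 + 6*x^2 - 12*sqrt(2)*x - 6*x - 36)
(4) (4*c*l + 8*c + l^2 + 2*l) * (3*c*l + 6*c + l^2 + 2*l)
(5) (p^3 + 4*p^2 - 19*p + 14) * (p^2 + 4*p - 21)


(1) = 0.64*o^4 + 7.9*o^3 + 3.48*o^2 + 1.87*o + 11.49
(2) = t^5 - 6*t^4 - 33*t^3 + 118*t^2 + 216*t - 576
(3) = x^3 - 2*sqrt(2)*x^2 + 6*x^2 - 12*sqrt(2)*x - 6*x - 35
(4) = 12*c^2*l^2 + 48*c^2*l + 48*c^2 + 7*c*l^3 + 28*c*l^2 + 28*c*l + l^4 + 4*l^3 + 4*l^2
(5) = p^5 + 8*p^4 - 24*p^3 - 146*p^2 + 455*p - 294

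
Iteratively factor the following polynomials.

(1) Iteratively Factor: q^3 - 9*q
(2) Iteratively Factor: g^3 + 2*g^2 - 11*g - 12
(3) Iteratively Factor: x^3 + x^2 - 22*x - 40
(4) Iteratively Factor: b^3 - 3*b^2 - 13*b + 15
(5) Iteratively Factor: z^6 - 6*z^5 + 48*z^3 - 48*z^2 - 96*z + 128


(1) = (q + 3)*(q^2 - 3*q) = (q - 3)*(q + 3)*(q)
(2) = (g + 4)*(g^2 - 2*g - 3) = (g - 3)*(g + 4)*(g + 1)
(3) = (x - 5)*(x^2 + 6*x + 8) = (x - 5)*(x + 4)*(x + 2)
(4) = (b - 5)*(b^2 + 2*b - 3) = (b - 5)*(b - 1)*(b + 3)
(5) = (z - 2)*(z^5 - 4*z^4 - 8*z^3 + 32*z^2 + 16*z - 64) = (z - 2)*(z + 2)*(z^4 - 6*z^3 + 4*z^2 + 24*z - 32) = (z - 2)^2*(z + 2)*(z^3 - 4*z^2 - 4*z + 16) = (z - 2)^3*(z + 2)*(z^2 - 2*z - 8) = (z - 4)*(z - 2)^3*(z + 2)*(z + 2)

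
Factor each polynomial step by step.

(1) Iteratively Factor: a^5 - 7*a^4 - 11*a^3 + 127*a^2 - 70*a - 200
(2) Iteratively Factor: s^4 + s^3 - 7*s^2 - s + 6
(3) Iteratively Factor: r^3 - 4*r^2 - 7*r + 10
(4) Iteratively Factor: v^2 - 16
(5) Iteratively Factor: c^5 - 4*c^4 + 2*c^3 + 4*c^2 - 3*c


(1) = (a - 5)*(a^4 - 2*a^3 - 21*a^2 + 22*a + 40) = (a - 5)*(a - 2)*(a^3 - 21*a - 20) = (a - 5)*(a - 2)*(a + 1)*(a^2 - a - 20) = (a - 5)^2*(a - 2)*(a + 1)*(a + 4)
(2) = (s - 1)*(s^3 + 2*s^2 - 5*s - 6) = (s - 1)*(s + 1)*(s^2 + s - 6) = (s - 1)*(s + 1)*(s + 3)*(s - 2)
(3) = (r + 2)*(r^2 - 6*r + 5) = (r - 1)*(r + 2)*(r - 5)
(4) = (v + 4)*(v - 4)
(5) = (c - 3)*(c^4 - c^3 - c^2 + c) = (c - 3)*(c + 1)*(c^3 - 2*c^2 + c) = (c - 3)*(c - 1)*(c + 1)*(c^2 - c) = c*(c - 3)*(c - 1)*(c + 1)*(c - 1)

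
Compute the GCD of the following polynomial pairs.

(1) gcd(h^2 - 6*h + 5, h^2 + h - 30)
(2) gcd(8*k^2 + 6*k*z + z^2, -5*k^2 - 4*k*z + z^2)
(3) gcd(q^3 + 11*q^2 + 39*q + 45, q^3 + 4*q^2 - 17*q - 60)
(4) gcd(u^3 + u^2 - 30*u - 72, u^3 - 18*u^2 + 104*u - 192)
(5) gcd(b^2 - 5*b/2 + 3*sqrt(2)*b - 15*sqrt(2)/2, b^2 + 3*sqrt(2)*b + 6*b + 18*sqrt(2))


(1) = gcd((h - 5)*(h - 1), (h - 5)*(h + 6)) = h - 5
(2) = gcd((2*k + z)*(4*k + z), (-5*k + z)*(k + z)) = 1
(3) = q^2 + 8*q + 15
(4) = u - 6
(5) = gcd((b - 5/2)*(b + 3*sqrt(2)), (b + 6)*(b + 3*sqrt(2))) = b + 3*sqrt(2)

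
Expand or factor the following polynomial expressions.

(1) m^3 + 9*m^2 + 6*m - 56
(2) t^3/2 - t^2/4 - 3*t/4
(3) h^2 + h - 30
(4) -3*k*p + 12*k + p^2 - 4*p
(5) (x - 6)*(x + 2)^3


(1) = (m - 2)*(m + 4)*(m + 7)
(2) = t*(t/2 + 1/2)*(t - 3/2)
(3) = (h - 5)*(h + 6)
(4) = (-3*k + p)*(p - 4)
(5) = x^4 - 24*x^2 - 64*x - 48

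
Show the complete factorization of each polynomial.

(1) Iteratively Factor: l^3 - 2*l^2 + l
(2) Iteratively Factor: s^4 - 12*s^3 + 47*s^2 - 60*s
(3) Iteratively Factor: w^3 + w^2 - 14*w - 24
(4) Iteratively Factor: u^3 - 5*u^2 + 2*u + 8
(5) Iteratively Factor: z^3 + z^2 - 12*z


(1) = (l - 1)*(l^2 - l) = (l - 1)^2*(l)
(2) = (s - 4)*(s^3 - 8*s^2 + 15*s) = (s - 4)*(s - 3)*(s^2 - 5*s) = (s - 5)*(s - 4)*(s - 3)*(s)
(3) = (w + 2)*(w^2 - w - 12) = (w + 2)*(w + 3)*(w - 4)
(4) = (u - 2)*(u^2 - 3*u - 4) = (u - 2)*(u + 1)*(u - 4)
(5) = (z + 4)*(z^2 - 3*z) = (z - 3)*(z + 4)*(z)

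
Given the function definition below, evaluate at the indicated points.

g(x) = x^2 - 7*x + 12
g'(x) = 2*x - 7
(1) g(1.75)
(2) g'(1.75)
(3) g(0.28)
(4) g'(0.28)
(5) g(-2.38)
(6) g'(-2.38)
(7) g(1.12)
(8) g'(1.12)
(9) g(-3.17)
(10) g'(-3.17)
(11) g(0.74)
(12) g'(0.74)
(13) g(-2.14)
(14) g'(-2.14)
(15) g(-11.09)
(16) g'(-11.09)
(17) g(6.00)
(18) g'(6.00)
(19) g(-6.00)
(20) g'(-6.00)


(1) = 2.81
(2) = -3.50
(3) = 10.12
(4) = -6.44
(5) = 34.32
(6) = -11.76
(7) = 5.41
(8) = -4.76
(9) = 44.24
(10) = -13.34
(11) = 7.37
(12) = -5.52
(13) = 31.56
(14) = -11.28
(15) = 212.62
(16) = -29.18
(17) = 6.00
(18) = 5.00
(19) = 90.00
(20) = -19.00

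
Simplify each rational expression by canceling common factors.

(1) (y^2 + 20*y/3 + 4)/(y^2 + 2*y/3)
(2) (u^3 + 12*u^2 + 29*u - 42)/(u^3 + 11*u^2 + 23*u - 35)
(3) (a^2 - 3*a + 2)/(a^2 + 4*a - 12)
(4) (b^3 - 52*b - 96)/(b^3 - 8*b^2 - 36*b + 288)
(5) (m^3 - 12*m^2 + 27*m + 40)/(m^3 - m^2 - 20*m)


(1) = (y + 6)/y
(2) = (u + 6)/(u + 5)
(3) = (a - 1)/(a + 6)
(4) = (b + 2)/(b - 6)
(5) = (m^2 - 7*m - 8)/(m^2 + 4*m)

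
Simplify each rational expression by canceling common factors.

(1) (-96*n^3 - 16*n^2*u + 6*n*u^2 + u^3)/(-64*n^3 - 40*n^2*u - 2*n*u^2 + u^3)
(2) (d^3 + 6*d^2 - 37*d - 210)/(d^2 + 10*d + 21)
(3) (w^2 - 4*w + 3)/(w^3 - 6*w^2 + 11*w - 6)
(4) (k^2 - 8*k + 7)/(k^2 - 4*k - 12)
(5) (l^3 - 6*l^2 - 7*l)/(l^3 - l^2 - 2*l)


(1) = (-24*n^2 + 2*n*u + u^2)/(-16*n^2 - 6*n*u + u^2)
(2) = (d^2 - d - 30)/(d + 3)
(3) = 1/(w - 2)
(4) = (k^2 - 8*k + 7)/(k^2 - 4*k - 12)
(5) = (l - 7)/(l - 2)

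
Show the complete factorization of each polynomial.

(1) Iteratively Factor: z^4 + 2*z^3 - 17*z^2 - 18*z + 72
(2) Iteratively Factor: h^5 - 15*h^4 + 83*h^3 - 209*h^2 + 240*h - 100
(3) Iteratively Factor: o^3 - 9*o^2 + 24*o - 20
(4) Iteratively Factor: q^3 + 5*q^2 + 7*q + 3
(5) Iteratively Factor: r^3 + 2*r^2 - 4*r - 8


(1) = (z - 3)*(z^3 + 5*z^2 - 2*z - 24) = (z - 3)*(z + 4)*(z^2 + z - 6) = (z - 3)*(z + 3)*(z + 4)*(z - 2)
(2) = (h - 5)*(h^4 - 10*h^3 + 33*h^2 - 44*h + 20) = (h - 5)*(h - 2)*(h^3 - 8*h^2 + 17*h - 10) = (h - 5)^2*(h - 2)*(h^2 - 3*h + 2) = (h - 5)^2*(h - 2)*(h - 1)*(h - 2)
(3) = (o - 5)*(o^2 - 4*o + 4) = (o - 5)*(o - 2)*(o - 2)
(4) = (q + 3)*(q^2 + 2*q + 1) = (q + 1)*(q + 3)*(q + 1)
(5) = (r + 2)*(r^2 - 4) = (r + 2)^2*(r - 2)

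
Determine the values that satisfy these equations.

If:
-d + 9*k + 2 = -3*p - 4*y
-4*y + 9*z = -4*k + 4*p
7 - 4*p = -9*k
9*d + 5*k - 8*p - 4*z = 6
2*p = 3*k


Then:
d = 19/231
k = -7/3
p = -7/2
y = 13667/1848
z = 1279/462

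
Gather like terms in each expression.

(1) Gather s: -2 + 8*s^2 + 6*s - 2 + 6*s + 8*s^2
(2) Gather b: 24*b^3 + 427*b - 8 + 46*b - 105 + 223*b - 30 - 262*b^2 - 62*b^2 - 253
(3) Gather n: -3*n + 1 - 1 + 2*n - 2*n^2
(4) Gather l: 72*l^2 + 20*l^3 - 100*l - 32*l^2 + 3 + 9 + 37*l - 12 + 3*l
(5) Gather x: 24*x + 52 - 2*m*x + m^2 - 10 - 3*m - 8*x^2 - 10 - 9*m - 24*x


(1) = 16*s^2 + 12*s - 4
(2) = 24*b^3 - 324*b^2 + 696*b - 396
(3) = -2*n^2 - n
(4) = 20*l^3 + 40*l^2 - 60*l
(5) = m^2 - 2*m*x - 12*m - 8*x^2 + 32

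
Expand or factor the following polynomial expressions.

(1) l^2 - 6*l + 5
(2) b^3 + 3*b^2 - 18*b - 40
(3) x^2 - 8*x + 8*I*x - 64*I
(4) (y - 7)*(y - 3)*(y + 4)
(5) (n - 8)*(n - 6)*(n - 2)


(1) = (l - 5)*(l - 1)
(2) = (b - 4)*(b + 2)*(b + 5)
(3) = (x - 8)*(x + 8*I)
(4) = y^3 - 6*y^2 - 19*y + 84
(5) = n^3 - 16*n^2 + 76*n - 96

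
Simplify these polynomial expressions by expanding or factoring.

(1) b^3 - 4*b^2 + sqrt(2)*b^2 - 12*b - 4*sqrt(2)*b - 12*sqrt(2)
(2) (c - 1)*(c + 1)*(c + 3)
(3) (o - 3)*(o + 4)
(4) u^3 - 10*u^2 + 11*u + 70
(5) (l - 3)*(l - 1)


(1) = (b - 6)*(b + 2)*(b + sqrt(2))
(2) = c^3 + 3*c^2 - c - 3
(3) = o^2 + o - 12
(4) = (u - 7)*(u - 5)*(u + 2)
(5) = l^2 - 4*l + 3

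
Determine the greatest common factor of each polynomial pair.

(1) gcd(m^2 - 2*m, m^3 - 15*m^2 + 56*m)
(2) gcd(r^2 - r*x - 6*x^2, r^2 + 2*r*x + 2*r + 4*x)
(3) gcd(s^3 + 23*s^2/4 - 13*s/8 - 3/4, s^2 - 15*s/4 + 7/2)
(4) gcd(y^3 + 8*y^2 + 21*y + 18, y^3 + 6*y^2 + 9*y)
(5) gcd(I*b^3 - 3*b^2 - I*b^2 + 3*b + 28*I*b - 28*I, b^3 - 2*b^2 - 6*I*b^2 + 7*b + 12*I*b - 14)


(1) = m
(2) = gcd((r - 3*x)*(r + 2*x), (r + 2)*(r + 2*x)) = r + 2*x
(3) = 1
(4) = y^2 + 6*y + 9
(5) = gcd((b - 4*I)*(b + 7*I)*(I*b - I), (b - 2)*(b - 7*I)*(b + I)) = 1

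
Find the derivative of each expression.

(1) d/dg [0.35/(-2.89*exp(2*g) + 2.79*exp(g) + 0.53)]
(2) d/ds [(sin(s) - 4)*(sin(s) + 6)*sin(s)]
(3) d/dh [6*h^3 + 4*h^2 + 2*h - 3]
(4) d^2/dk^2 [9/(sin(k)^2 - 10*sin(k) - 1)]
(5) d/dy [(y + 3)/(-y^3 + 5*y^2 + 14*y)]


(1) = (2.023*exp(g) - 0.9765)*exp(g)/(-2.89*exp(2*g) + 2.79*exp(g) + 0.53)^2
(2) = (3*sin(s)^2 + 4*sin(s) - 24)*cos(s)
(3) = 18*h^2 + 8*h + 2
(4) = 18*(2*sin(k)^4 - 15*sin(k)^3 + 49*sin(k)^2 + 25*sin(k) - 101)/(10*sin(k) + cos(k)^2)^3
(5) = (y*(-y^2 + 5*y + 14) - (y + 3)*(-3*y^2 + 10*y + 14))/(y^2*(-y^2 + 5*y + 14)^2)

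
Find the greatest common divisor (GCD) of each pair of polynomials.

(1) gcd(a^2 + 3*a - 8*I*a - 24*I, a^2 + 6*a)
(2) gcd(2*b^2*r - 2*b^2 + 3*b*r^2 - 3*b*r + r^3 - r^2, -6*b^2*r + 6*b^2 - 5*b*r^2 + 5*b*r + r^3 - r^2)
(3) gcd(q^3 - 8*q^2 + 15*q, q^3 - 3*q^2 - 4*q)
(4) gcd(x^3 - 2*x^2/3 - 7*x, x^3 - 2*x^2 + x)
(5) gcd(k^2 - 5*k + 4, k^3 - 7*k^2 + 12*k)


(1) = 1
(2) = b*r - b + r^2 - r
(3) = q
(4) = gcd(x*(x - 3)*(x + 7/3), x*(x - 1)^2) = x
(5) = gcd((k - 4)*(k - 1), k*(k - 4)*(k - 3)) = k - 4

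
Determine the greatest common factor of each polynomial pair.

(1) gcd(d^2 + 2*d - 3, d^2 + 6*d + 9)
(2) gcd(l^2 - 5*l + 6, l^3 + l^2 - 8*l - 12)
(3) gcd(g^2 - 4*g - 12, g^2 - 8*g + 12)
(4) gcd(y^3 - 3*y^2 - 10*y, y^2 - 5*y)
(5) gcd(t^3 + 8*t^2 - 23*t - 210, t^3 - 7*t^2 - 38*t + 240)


(1) = gcd((d - 1)*(d + 3), (d + 3)^2) = d + 3
(2) = gcd((l - 3)*(l - 2), (l - 3)*(l + 2)^2) = l - 3
(3) = g - 6
(4) = gcd(y*(y - 5)*(y + 2), y*(y - 5)) = y^2 - 5*y
(5) = t^2 + t - 30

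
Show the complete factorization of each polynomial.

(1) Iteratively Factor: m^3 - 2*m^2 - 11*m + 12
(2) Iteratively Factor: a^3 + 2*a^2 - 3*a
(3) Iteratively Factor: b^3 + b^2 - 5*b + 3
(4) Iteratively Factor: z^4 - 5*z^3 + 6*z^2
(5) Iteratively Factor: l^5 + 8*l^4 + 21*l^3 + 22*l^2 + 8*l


(1) = (m - 4)*(m^2 + 2*m - 3) = (m - 4)*(m - 1)*(m + 3)
(2) = (a + 3)*(a^2 - a) = a*(a + 3)*(a - 1)
(3) = (b - 1)*(b^2 + 2*b - 3) = (b - 1)*(b + 3)*(b - 1)
(4) = (z)*(z^3 - 5*z^2 + 6*z) = z^2*(z^2 - 5*z + 6) = z^2*(z - 2)*(z - 3)
(5) = (l + 4)*(l^4 + 4*l^3 + 5*l^2 + 2*l) = (l + 1)*(l + 4)*(l^3 + 3*l^2 + 2*l) = l*(l + 1)*(l + 4)*(l^2 + 3*l + 2) = l*(l + 1)*(l + 2)*(l + 4)*(l + 1)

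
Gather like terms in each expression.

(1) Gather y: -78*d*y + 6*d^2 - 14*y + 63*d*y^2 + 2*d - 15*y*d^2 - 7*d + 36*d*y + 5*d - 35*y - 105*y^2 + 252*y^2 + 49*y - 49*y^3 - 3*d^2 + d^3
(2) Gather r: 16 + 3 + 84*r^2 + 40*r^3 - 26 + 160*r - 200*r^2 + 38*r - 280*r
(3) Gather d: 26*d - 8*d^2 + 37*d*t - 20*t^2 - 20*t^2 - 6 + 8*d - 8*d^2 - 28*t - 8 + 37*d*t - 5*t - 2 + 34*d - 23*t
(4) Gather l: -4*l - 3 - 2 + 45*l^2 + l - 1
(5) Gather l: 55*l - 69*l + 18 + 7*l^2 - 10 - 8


(1) = d^3 + 3*d^2 - 49*y^3 + y^2*(63*d + 147) + y*(-15*d^2 - 42*d)
(2) = 40*r^3 - 116*r^2 - 82*r - 7
(3) = -16*d^2 + d*(74*t + 68) - 40*t^2 - 56*t - 16
(4) = 45*l^2 - 3*l - 6
(5) = 7*l^2 - 14*l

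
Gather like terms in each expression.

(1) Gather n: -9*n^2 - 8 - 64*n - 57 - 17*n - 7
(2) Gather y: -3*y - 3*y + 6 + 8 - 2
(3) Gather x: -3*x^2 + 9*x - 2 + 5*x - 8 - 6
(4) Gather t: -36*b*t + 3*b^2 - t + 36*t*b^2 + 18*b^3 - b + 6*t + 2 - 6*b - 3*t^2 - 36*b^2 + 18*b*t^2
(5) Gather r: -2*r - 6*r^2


(1) = -9*n^2 - 81*n - 72
(2) = 12 - 6*y
(3) = -3*x^2 + 14*x - 16
(4) = 18*b^3 - 33*b^2 - 7*b + t^2*(18*b - 3) + t*(36*b^2 - 36*b + 5) + 2
(5) = -6*r^2 - 2*r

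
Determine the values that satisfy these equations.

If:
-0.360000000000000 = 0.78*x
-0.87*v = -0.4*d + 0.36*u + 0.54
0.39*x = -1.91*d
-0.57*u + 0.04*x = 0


Then:
d = 0.09
u = -0.03
v = -0.56
x = -0.46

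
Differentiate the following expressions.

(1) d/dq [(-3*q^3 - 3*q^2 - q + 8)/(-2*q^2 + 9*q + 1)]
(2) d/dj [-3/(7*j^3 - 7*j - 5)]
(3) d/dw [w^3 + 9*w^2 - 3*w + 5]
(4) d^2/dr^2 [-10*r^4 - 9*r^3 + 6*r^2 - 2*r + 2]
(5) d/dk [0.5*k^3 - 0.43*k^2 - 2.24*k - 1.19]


(1) = (6*q^4 - 54*q^3 - 38*q^2 + 26*q - 73)/(4*q^4 - 36*q^3 + 77*q^2 + 18*q + 1)
(2) = 21*(3*j^2 - 1)/(-7*j^3 + 7*j + 5)^2
(3) = 3*w^2 + 18*w - 3
(4) = -120*r^2 - 54*r + 12
(5) = 1.5*k^2 - 0.86*k - 2.24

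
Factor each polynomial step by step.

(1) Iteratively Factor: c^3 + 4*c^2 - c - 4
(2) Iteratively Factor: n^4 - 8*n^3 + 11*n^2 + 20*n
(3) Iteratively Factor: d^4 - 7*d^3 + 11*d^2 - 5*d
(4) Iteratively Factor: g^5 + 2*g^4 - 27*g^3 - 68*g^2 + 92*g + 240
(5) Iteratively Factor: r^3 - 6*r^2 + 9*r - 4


(1) = (c + 4)*(c^2 - 1) = (c + 1)*(c + 4)*(c - 1)
(2) = (n - 5)*(n^3 - 3*n^2 - 4*n) = n*(n - 5)*(n^2 - 3*n - 4) = n*(n - 5)*(n - 4)*(n + 1)
(3) = (d - 5)*(d^3 - 2*d^2 + d) = d*(d - 5)*(d^2 - 2*d + 1) = d*(d - 5)*(d - 1)*(d - 1)
(4) = (g - 2)*(g^4 + 4*g^3 - 19*g^2 - 106*g - 120) = (g - 2)*(g + 3)*(g^3 + g^2 - 22*g - 40) = (g - 2)*(g + 3)*(g + 4)*(g^2 - 3*g - 10) = (g - 2)*(g + 2)*(g + 3)*(g + 4)*(g - 5)
(5) = (r - 1)*(r^2 - 5*r + 4) = (r - 1)^2*(r - 4)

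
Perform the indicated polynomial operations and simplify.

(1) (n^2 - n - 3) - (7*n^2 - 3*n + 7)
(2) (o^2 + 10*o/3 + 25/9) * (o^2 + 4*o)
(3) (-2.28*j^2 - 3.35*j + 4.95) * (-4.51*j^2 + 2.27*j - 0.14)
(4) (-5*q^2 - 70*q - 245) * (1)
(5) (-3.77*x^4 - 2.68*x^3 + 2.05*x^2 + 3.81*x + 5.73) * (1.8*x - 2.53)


(1) = -6*n^2 + 2*n - 10
(2) = o^4 + 22*o^3/3 + 145*o^2/9 + 100*o/9
(3) = 10.2828*j^4 + 9.9329*j^3 - 29.6098*j^2 + 11.7055*j - 0.693
(4) = -5*q^2 - 70*q - 245
(5) = -6.786*x^5 + 4.7141*x^4 + 10.4704*x^3 + 1.6715*x^2 + 0.6747*x - 14.4969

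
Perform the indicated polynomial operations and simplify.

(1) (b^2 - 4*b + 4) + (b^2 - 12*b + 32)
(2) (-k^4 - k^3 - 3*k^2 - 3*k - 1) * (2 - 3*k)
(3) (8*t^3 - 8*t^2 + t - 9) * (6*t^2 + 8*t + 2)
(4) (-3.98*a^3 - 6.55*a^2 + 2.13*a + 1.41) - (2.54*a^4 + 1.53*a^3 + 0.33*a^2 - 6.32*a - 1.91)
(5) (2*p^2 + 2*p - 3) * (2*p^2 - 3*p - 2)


(1) = 2*b^2 - 16*b + 36
(2) = 3*k^5 + k^4 + 7*k^3 + 3*k^2 - 3*k - 2
(3) = 48*t^5 + 16*t^4 - 42*t^3 - 62*t^2 - 70*t - 18
(4) = -2.54*a^4 - 5.51*a^3 - 6.88*a^2 + 8.45*a + 3.32
(5) = 4*p^4 - 2*p^3 - 16*p^2 + 5*p + 6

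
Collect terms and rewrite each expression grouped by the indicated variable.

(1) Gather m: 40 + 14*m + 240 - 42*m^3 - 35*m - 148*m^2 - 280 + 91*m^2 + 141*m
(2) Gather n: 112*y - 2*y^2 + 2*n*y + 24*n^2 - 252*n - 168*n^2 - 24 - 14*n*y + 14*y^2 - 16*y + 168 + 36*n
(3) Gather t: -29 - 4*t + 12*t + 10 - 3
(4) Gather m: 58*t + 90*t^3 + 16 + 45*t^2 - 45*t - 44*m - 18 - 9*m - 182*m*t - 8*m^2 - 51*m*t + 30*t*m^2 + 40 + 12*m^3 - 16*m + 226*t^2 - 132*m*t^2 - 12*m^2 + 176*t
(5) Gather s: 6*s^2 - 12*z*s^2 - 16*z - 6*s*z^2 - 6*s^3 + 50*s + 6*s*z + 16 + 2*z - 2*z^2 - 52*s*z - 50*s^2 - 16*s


(1) = -42*m^3 - 57*m^2 + 120*m
(2) = -144*n^2 + n*(-12*y - 216) + 12*y^2 + 96*y + 144
(3) = 8*t - 22
(4) = 12*m^3 + m^2*(30*t - 20) + m*(-132*t^2 - 233*t - 69) + 90*t^3 + 271*t^2 + 189*t + 38
(5) = -6*s^3 + s^2*(-12*z - 44) + s*(-6*z^2 - 46*z + 34) - 2*z^2 - 14*z + 16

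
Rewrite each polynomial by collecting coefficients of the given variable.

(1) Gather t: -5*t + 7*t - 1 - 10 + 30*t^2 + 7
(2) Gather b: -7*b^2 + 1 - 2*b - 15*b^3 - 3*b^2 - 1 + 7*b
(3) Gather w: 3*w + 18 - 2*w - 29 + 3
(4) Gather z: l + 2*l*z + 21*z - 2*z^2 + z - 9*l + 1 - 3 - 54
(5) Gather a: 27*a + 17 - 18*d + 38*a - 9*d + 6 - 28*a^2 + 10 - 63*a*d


(1) = 30*t^2 + 2*t - 4
(2) = -15*b^3 - 10*b^2 + 5*b
(3) = w - 8
(4) = -8*l - 2*z^2 + z*(2*l + 22) - 56
(5) = -28*a^2 + a*(65 - 63*d) - 27*d + 33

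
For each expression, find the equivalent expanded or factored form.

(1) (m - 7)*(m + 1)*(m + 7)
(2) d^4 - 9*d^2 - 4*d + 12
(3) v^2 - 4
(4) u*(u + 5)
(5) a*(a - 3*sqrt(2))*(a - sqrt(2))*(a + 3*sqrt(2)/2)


(1) = m^3 + m^2 - 49*m - 49
(2) = (d - 3)*(d - 1)*(d + 2)^2
(3) = (v - 2)*(v + 2)
(4) = u^2 + 5*u
(5) = a^4 - 5*sqrt(2)*a^3/2 - 6*a^2 + 9*sqrt(2)*a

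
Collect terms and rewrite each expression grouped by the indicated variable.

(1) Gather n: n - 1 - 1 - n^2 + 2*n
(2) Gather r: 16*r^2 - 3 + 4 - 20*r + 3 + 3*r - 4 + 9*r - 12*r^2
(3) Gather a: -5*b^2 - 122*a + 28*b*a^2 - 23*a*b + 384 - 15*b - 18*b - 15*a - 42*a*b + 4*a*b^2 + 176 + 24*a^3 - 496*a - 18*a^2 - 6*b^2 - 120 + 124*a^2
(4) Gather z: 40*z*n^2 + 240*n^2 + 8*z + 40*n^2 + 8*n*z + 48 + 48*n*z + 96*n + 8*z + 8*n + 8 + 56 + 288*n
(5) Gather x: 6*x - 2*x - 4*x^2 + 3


(1) = -n^2 + 3*n - 2
(2) = 4*r^2 - 8*r
(3) = 24*a^3 + a^2*(28*b + 106) + a*(4*b^2 - 65*b - 633) - 11*b^2 - 33*b + 440
(4) = 280*n^2 + 392*n + z*(40*n^2 + 56*n + 16) + 112
(5) = -4*x^2 + 4*x + 3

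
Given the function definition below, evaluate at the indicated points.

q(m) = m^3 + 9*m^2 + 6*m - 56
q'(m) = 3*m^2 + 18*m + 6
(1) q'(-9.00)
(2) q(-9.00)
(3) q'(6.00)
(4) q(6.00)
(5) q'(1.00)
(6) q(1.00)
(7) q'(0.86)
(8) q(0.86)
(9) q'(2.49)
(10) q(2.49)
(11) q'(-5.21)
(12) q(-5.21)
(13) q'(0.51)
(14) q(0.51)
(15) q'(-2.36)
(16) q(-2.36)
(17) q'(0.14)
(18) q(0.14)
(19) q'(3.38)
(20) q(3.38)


(1) = 87.00
(2) = -110.00
(3) = 222.00
(4) = 520.00
(5) = 27.00
(6) = -40.00
(7) = 23.70
(8) = -43.55
(9) = 69.42
(10) = 30.18
(11) = -6.35
(12) = 15.62
(13) = 15.96
(14) = -50.47
(15) = -19.77
(16) = -33.18
(17) = 8.58
(18) = -54.98
(19) = 101.11
(20) = 105.71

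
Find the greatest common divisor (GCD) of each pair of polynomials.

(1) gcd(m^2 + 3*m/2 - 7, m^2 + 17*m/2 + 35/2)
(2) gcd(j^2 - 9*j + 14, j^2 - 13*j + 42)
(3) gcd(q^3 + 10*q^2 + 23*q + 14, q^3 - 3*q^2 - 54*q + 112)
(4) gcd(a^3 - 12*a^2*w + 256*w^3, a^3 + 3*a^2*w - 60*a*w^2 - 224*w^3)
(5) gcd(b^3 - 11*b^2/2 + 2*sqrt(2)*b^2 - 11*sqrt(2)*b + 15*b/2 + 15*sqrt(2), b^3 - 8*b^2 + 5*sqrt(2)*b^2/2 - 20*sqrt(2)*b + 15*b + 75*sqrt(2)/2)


(1) = m + 7/2
(2) = gcd((j - 7)*(j - 2), (j - 7)*(j - 6)) = j - 7
(3) = q + 7
(4) = gcd((a - 8*w)^2*(a + 4*w), (a - 8*w)*(a + 4*w)*(a + 7*w)) = -a^2 + 4*a*w + 32*w^2
(5) = b - 3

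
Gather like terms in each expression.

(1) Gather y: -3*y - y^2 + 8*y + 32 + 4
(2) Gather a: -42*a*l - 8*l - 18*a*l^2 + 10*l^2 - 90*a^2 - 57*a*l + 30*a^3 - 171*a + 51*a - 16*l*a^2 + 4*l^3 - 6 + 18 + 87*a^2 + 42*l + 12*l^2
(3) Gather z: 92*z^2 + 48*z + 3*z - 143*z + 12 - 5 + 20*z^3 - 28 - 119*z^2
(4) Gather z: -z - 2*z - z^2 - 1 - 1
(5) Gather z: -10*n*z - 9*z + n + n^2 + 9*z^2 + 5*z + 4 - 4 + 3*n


(1) = -y^2 + 5*y + 36
(2) = 30*a^3 + a^2*(-16*l - 3) + a*(-18*l^2 - 99*l - 120) + 4*l^3 + 22*l^2 + 34*l + 12
(3) = 20*z^3 - 27*z^2 - 92*z - 21
(4) = -z^2 - 3*z - 2
(5) = n^2 + 4*n + 9*z^2 + z*(-10*n - 4)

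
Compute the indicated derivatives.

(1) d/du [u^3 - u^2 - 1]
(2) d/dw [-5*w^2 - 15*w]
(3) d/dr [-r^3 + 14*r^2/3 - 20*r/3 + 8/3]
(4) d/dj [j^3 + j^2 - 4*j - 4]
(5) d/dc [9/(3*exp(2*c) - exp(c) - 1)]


(1) = u*(3*u - 2)
(2) = -10*w - 15
(3) = -3*r^2 + 28*r/3 - 20/3
(4) = 3*j^2 + 2*j - 4
(5) = (9 - 54*exp(c))*exp(c)/(-3*exp(2*c) + exp(c) + 1)^2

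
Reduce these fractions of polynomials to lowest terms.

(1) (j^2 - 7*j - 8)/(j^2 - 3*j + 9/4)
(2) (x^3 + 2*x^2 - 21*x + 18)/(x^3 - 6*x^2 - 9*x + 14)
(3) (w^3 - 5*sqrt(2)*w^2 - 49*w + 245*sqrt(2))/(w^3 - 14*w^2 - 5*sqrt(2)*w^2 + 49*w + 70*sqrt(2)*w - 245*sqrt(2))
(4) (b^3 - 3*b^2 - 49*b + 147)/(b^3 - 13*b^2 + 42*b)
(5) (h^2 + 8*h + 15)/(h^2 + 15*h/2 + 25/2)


(1) = (4*j^2 - 28*j - 32)/(4*j^2 - 12*j + 9)
(2) = (x^2 + 3*x - 18)/(x^2 - 5*x - 14)
(3) = (w + 7)/(w - 7)
(4) = (b^2 + 4*b - 21)/(b^2 - 6*b)
(5) = (2*h + 6)/(2*h + 5)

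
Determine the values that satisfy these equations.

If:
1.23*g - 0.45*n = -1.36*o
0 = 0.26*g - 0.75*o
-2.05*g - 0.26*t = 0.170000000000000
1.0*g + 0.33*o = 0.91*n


Then:
g = 0.00
n = 0.00
o = 0.00
t = -0.65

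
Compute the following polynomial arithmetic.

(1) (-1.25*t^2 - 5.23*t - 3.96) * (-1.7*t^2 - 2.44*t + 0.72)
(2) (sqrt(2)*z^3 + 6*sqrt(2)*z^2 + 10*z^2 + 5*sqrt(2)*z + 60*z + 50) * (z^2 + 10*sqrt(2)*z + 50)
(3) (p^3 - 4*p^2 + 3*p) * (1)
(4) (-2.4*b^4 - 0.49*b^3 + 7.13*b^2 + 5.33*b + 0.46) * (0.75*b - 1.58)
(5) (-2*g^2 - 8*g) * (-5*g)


(1) = 2.125*t^4 + 11.941*t^3 + 18.5932*t^2 + 5.8968*t - 2.8512
(2) = sqrt(2)*z^5 + 6*sqrt(2)*z^4 + 30*z^4 + 180*z^3 + 155*sqrt(2)*z^3 + 650*z^2 + 900*sqrt(2)*z^2 + 750*sqrt(2)*z + 3000*z + 2500
(3) = p^3 - 4*p^2 + 3*p
(4) = -1.8*b^5 + 3.4245*b^4 + 6.1217*b^3 - 7.2679*b^2 - 8.0764*b - 0.7268
(5) = 10*g^3 + 40*g^2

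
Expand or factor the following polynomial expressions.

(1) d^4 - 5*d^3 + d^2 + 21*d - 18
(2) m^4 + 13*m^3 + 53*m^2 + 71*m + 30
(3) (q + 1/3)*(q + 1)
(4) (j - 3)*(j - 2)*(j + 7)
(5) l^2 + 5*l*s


(1) = (d - 3)^2*(d - 1)*(d + 2)
(2) = (m + 1)^2*(m + 5)*(m + 6)
(3) = q^2 + 4*q/3 + 1/3
(4) = j^3 + 2*j^2 - 29*j + 42
(5) = l*(l + 5*s)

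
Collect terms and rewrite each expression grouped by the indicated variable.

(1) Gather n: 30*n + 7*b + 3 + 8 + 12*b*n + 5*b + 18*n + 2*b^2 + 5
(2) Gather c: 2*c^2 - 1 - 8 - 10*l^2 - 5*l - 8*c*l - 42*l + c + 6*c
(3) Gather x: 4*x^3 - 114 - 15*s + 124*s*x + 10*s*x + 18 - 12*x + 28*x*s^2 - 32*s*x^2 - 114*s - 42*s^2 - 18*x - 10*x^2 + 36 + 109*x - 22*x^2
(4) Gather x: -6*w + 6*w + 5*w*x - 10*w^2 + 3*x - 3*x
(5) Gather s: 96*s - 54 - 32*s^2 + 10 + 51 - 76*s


(1) = 2*b^2 + 12*b + n*(12*b + 48) + 16
(2) = 2*c^2 + c*(7 - 8*l) - 10*l^2 - 47*l - 9
(3) = -42*s^2 - 129*s + 4*x^3 + x^2*(-32*s - 32) + x*(28*s^2 + 134*s + 79) - 60
(4) = -10*w^2 + 5*w*x
(5) = -32*s^2 + 20*s + 7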